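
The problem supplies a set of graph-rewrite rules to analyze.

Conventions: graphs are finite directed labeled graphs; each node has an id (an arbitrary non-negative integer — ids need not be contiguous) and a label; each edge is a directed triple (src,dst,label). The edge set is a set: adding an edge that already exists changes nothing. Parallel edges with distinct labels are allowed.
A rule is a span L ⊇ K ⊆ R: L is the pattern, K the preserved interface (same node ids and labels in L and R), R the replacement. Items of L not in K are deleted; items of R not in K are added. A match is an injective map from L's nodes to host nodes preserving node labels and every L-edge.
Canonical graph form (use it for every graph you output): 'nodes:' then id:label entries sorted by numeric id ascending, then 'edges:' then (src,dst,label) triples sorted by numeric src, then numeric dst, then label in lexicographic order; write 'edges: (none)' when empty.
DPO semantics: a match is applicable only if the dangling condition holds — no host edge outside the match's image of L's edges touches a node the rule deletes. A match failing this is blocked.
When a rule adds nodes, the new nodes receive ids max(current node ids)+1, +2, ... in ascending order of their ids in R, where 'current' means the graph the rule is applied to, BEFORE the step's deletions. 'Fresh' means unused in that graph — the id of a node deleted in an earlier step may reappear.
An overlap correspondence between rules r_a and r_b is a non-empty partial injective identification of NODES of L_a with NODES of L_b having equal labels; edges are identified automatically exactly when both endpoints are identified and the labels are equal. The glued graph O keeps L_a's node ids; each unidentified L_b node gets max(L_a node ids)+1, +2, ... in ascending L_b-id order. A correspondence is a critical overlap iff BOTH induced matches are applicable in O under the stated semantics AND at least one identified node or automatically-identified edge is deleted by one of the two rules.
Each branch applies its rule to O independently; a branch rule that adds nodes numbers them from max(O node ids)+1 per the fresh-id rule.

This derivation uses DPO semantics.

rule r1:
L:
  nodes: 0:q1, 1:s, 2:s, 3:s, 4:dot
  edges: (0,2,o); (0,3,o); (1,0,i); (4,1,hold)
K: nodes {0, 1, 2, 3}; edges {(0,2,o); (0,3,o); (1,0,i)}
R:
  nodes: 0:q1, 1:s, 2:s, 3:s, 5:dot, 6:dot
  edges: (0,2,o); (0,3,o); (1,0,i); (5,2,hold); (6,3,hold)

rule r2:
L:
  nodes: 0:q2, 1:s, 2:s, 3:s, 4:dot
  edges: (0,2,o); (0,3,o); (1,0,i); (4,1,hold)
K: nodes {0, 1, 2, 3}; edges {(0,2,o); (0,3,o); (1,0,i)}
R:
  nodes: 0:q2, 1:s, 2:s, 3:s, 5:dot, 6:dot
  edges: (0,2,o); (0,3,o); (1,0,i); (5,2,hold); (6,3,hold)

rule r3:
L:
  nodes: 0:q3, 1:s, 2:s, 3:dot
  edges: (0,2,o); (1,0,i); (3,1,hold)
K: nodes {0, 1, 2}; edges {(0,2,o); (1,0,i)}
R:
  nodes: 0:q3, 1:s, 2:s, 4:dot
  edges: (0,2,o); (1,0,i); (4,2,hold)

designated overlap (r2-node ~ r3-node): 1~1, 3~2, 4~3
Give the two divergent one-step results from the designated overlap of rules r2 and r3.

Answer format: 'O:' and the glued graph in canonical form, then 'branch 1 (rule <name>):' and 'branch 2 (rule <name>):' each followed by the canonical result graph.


O:
nodes: 0:q2, 1:s, 2:s, 3:s, 4:dot, 5:q3
edges: (0,2,o); (0,3,o); (1,0,i); (1,5,i); (4,1,hold); (5,3,o)
branch 1 (rule r2):
nodes: 0:q2, 1:s, 2:s, 3:s, 5:q3, 6:dot, 7:dot
edges: (0,2,o); (0,3,o); (1,0,i); (1,5,i); (5,3,o); (6,2,hold); (7,3,hold)
branch 2 (rule r3):
nodes: 0:q2, 1:s, 2:s, 3:s, 5:q3, 6:dot
edges: (0,2,o); (0,3,o); (1,0,i); (1,5,i); (5,3,o); (6,3,hold)


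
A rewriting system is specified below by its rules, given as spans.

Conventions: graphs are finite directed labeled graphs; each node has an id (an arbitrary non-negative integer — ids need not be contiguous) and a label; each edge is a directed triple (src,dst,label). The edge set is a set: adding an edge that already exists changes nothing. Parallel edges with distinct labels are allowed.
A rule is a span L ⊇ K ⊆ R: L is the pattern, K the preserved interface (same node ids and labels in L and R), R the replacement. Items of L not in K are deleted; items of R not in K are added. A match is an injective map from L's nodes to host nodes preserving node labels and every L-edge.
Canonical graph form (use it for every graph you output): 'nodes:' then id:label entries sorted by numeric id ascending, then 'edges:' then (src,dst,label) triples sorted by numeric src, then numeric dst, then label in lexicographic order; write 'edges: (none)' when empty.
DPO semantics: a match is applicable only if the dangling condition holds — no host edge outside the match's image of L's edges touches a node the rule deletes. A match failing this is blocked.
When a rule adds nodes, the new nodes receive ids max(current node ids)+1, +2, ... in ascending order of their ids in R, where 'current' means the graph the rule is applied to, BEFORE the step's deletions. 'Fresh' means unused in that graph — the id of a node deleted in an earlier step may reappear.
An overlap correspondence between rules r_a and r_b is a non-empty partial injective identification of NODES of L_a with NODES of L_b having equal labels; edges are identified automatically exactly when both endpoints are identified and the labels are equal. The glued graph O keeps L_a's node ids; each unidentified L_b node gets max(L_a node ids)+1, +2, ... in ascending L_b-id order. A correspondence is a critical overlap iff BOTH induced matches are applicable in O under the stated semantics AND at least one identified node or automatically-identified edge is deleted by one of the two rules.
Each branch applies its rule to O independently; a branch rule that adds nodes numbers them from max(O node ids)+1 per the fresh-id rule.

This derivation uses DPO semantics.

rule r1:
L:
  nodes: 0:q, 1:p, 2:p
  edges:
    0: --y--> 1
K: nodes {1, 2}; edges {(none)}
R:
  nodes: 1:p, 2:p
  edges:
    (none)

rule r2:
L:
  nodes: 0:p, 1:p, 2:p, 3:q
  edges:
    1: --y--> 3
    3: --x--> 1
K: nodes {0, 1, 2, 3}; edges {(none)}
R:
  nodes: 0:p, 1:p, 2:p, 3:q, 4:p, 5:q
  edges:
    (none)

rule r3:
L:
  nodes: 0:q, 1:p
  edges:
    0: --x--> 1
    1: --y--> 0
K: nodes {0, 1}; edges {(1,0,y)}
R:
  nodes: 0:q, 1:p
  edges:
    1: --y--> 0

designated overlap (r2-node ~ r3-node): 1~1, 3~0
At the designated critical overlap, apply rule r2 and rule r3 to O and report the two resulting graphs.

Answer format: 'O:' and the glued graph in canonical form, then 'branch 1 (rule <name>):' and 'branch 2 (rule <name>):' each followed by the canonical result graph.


O:
nodes: 0:p, 1:p, 2:p, 3:q
edges: (1,3,y); (3,1,x)
branch 1 (rule r2):
nodes: 0:p, 1:p, 2:p, 3:q, 4:p, 5:q
edges: (none)
branch 2 (rule r3):
nodes: 0:p, 1:p, 2:p, 3:q
edges: (1,3,y)


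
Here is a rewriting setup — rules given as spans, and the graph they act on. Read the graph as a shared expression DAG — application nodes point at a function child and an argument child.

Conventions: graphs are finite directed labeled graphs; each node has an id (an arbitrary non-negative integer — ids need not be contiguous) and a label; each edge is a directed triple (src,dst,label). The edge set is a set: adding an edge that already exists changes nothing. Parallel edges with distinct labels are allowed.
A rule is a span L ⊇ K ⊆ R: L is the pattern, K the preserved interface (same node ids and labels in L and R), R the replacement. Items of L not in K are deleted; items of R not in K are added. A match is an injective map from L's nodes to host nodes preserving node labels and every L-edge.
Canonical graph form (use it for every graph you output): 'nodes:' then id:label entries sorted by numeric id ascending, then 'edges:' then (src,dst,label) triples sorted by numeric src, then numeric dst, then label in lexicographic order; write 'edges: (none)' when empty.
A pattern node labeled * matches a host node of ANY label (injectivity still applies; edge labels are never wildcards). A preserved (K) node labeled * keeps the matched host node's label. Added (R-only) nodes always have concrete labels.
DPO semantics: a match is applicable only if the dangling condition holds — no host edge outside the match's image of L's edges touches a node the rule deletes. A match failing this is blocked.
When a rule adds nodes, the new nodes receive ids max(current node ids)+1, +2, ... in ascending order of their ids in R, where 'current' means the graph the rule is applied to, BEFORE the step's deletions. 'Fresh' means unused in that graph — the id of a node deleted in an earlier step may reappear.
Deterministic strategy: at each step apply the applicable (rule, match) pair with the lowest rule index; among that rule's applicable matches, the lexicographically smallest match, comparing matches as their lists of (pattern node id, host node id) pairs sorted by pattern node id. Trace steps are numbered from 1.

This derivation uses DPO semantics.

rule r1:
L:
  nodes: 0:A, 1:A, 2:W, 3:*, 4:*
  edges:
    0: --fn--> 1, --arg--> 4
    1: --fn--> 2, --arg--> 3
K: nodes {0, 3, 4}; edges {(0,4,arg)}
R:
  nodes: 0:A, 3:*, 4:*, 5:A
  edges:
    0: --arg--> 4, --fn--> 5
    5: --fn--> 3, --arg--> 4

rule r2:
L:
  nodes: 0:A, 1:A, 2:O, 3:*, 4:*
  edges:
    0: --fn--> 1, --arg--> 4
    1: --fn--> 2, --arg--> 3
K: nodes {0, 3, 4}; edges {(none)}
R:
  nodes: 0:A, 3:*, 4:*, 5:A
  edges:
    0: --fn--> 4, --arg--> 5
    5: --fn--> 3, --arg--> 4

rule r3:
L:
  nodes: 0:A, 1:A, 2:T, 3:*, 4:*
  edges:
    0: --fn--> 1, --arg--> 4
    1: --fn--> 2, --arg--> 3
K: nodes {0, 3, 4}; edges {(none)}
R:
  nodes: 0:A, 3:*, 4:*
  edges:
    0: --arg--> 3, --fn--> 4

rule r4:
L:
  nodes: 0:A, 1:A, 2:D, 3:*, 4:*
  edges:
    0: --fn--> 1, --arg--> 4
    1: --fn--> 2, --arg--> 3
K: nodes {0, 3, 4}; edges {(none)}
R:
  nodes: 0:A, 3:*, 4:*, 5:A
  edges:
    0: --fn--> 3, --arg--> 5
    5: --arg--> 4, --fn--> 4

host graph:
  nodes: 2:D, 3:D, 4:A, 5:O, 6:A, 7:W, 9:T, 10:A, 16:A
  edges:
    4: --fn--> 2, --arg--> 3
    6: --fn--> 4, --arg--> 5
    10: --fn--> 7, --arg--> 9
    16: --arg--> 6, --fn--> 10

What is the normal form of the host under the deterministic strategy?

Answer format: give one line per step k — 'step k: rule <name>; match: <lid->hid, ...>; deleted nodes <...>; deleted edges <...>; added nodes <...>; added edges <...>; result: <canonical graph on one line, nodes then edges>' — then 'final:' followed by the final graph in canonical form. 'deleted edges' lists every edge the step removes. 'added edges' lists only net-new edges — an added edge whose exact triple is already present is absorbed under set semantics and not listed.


step 1: rule r1; match: 0->16, 1->10, 2->7, 3->9, 4->6; deleted nodes 7, 10; deleted edges (10,7,fn); (10,9,arg); (16,10,fn); added nodes 17; added edges (16,17,fn); (17,6,arg); (17,9,fn); result: nodes: 2:D, 3:D, 4:A, 5:O, 6:A, 9:T, 16:A, 17:A edges: (4,2,fn); (4,3,arg); (6,4,fn); (6,5,arg); (16,6,arg); (16,17,fn); (17,6,arg); (17,9,fn)
step 2: rule r4; match: 0->6, 1->4, 2->2, 3->3, 4->5; deleted nodes 2, 4; deleted edges (4,2,fn); (4,3,arg); (6,4,fn); (6,5,arg); added nodes 18; added edges (6,3,fn); (6,18,arg); (18,5,arg); (18,5,fn); result: nodes: 3:D, 5:O, 6:A, 9:T, 16:A, 17:A, 18:A edges: (6,3,fn); (6,18,arg); (16,6,arg); (16,17,fn); (17,6,arg); (17,9,fn); (18,5,arg); (18,5,fn)
final:
nodes: 3:D, 5:O, 6:A, 9:T, 16:A, 17:A, 18:A
edges: (6,3,fn); (6,18,arg); (16,6,arg); (16,17,fn); (17,6,arg); (17,9,fn); (18,5,arg); (18,5,fn)


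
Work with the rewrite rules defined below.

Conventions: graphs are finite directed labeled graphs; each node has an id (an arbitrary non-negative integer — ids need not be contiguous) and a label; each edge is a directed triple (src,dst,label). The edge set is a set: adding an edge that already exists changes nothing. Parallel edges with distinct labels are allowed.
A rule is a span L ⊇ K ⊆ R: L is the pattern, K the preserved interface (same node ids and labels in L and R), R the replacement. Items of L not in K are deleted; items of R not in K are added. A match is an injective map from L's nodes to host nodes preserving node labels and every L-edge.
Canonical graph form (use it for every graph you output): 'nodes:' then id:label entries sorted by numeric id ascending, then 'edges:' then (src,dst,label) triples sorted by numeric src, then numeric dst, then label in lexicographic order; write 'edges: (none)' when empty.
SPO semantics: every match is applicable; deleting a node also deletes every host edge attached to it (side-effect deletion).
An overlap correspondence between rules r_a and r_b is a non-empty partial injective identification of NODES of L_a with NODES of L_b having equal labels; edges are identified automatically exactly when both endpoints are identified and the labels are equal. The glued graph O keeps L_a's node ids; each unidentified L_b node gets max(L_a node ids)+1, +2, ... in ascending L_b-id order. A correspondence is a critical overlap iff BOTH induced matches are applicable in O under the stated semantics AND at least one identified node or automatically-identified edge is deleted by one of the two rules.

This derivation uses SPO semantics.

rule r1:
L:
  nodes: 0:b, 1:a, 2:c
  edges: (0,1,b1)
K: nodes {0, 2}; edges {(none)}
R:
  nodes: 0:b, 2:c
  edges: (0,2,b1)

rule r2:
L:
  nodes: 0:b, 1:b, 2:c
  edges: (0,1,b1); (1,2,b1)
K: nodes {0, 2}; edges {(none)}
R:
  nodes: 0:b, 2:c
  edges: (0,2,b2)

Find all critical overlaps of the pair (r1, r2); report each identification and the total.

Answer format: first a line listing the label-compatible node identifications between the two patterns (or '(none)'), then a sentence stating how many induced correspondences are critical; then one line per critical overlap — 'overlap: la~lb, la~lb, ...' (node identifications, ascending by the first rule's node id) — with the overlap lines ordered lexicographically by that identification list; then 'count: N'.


label-compatible node identifications between L(r1) and L(r2): 0~0, 0~1, 2~2
2 of the induced correspondences are critical overlaps of r1 and r2.
overlap: 0~1
overlap: 0~1, 2~2
count: 2


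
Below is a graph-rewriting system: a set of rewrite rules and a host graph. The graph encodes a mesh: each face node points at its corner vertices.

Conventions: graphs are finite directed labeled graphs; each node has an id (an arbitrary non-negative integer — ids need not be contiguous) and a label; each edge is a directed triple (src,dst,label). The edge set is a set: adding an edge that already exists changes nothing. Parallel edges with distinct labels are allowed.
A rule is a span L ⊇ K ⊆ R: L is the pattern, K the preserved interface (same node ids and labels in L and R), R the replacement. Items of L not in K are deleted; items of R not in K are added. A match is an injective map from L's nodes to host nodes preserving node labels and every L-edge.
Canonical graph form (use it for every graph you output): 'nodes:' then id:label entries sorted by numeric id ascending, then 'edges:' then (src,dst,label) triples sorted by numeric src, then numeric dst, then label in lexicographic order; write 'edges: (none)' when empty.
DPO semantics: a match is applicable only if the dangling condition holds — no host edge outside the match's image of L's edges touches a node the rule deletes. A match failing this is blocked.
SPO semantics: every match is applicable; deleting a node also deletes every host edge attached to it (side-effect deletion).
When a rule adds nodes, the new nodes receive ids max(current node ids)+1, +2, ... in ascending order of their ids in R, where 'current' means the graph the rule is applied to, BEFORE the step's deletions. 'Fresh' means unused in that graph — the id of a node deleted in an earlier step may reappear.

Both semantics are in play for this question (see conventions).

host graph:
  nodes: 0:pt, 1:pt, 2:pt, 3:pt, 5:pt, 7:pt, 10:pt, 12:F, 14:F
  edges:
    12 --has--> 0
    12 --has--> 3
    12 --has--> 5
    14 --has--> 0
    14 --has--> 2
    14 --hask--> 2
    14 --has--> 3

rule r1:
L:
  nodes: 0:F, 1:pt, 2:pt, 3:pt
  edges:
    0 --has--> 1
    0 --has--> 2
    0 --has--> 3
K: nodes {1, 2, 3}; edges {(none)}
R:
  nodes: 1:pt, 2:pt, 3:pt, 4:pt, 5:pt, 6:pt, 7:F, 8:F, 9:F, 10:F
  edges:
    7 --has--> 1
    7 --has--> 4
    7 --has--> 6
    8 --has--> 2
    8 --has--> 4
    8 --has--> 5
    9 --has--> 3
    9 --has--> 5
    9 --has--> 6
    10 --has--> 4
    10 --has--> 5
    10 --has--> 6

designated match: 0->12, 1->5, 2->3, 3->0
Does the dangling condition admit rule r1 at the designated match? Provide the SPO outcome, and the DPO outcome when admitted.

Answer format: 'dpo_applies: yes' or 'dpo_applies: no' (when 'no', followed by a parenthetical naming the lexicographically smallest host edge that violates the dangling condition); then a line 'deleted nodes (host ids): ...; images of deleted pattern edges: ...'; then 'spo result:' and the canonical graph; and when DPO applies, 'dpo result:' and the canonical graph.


dpo_applies: yes
deleted nodes (host ids): 12; images of deleted pattern edges: (12,0,has); (12,3,has); (12,5,has)
spo result:
nodes: 0:pt, 1:pt, 2:pt, 3:pt, 5:pt, 7:pt, 10:pt, 14:F, 15:pt, 16:pt, 17:pt, 18:F, 19:F, 20:F, 21:F
edges: (14,0,has); (14,2,has); (14,2,hask); (14,3,has); (18,5,has); (18,15,has); (18,17,has); (19,3,has); (19,15,has); (19,16,has); (20,0,has); (20,16,has); (20,17,has); (21,15,has); (21,16,has); (21,17,has)
dpo result:
nodes: 0:pt, 1:pt, 2:pt, 3:pt, 5:pt, 7:pt, 10:pt, 14:F, 15:pt, 16:pt, 17:pt, 18:F, 19:F, 20:F, 21:F
edges: (14,0,has); (14,2,has); (14,2,hask); (14,3,has); (18,5,has); (18,15,has); (18,17,has); (19,3,has); (19,15,has); (19,16,has); (20,0,has); (20,16,has); (20,17,has); (21,15,has); (21,16,has); (21,17,has)


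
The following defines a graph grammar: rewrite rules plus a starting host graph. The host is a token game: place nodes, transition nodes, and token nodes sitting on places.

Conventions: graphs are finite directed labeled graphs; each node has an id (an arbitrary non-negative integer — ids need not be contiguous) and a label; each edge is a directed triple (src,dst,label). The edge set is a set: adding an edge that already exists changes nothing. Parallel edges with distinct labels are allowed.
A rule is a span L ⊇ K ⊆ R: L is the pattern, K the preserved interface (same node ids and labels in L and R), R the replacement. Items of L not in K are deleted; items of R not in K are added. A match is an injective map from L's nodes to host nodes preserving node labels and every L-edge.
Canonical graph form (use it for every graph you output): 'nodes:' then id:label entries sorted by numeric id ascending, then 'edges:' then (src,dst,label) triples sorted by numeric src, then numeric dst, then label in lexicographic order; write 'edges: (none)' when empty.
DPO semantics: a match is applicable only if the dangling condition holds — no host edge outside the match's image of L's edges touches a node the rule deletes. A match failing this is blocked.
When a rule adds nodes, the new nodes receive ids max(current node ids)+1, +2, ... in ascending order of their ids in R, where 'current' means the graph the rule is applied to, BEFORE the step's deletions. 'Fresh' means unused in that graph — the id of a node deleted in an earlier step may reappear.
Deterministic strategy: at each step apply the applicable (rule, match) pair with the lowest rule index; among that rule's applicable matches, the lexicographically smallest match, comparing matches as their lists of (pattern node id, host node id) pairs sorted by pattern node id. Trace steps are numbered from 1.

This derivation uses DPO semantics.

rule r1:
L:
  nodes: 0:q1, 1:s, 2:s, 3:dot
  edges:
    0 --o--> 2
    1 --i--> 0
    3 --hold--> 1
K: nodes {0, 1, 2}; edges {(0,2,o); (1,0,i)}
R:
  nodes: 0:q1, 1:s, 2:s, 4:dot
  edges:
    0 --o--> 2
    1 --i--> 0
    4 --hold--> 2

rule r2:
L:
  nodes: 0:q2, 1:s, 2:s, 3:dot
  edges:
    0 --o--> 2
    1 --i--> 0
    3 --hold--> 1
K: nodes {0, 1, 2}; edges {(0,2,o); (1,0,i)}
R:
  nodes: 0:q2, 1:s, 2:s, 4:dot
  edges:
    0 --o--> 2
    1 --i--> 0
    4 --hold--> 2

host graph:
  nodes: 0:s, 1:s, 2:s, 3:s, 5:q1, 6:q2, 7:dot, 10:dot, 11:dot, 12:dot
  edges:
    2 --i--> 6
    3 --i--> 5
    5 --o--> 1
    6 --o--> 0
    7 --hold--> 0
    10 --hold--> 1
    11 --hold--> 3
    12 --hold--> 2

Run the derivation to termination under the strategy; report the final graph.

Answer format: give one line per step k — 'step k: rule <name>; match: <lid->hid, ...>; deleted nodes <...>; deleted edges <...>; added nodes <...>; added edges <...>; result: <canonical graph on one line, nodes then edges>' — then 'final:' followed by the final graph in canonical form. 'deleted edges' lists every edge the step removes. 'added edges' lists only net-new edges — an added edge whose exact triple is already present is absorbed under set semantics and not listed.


step 1: rule r1; match: 0->5, 1->3, 2->1, 3->11; deleted nodes 11; deleted edges (11,3,hold); added nodes 13; added edges (13,1,hold); result: nodes: 0:s, 1:s, 2:s, 3:s, 5:q1, 6:q2, 7:dot, 10:dot, 12:dot, 13:dot edges: (2,6,i); (3,5,i); (5,1,o); (6,0,o); (7,0,hold); (10,1,hold); (12,2,hold); (13,1,hold)
step 2: rule r2; match: 0->6, 1->2, 2->0, 3->12; deleted nodes 12; deleted edges (12,2,hold); added nodes 14; added edges (14,0,hold); result: nodes: 0:s, 1:s, 2:s, 3:s, 5:q1, 6:q2, 7:dot, 10:dot, 13:dot, 14:dot edges: (2,6,i); (3,5,i); (5,1,o); (6,0,o); (7,0,hold); (10,1,hold); (13,1,hold); (14,0,hold)
final:
nodes: 0:s, 1:s, 2:s, 3:s, 5:q1, 6:q2, 7:dot, 10:dot, 13:dot, 14:dot
edges: (2,6,i); (3,5,i); (5,1,o); (6,0,o); (7,0,hold); (10,1,hold); (13,1,hold); (14,0,hold)


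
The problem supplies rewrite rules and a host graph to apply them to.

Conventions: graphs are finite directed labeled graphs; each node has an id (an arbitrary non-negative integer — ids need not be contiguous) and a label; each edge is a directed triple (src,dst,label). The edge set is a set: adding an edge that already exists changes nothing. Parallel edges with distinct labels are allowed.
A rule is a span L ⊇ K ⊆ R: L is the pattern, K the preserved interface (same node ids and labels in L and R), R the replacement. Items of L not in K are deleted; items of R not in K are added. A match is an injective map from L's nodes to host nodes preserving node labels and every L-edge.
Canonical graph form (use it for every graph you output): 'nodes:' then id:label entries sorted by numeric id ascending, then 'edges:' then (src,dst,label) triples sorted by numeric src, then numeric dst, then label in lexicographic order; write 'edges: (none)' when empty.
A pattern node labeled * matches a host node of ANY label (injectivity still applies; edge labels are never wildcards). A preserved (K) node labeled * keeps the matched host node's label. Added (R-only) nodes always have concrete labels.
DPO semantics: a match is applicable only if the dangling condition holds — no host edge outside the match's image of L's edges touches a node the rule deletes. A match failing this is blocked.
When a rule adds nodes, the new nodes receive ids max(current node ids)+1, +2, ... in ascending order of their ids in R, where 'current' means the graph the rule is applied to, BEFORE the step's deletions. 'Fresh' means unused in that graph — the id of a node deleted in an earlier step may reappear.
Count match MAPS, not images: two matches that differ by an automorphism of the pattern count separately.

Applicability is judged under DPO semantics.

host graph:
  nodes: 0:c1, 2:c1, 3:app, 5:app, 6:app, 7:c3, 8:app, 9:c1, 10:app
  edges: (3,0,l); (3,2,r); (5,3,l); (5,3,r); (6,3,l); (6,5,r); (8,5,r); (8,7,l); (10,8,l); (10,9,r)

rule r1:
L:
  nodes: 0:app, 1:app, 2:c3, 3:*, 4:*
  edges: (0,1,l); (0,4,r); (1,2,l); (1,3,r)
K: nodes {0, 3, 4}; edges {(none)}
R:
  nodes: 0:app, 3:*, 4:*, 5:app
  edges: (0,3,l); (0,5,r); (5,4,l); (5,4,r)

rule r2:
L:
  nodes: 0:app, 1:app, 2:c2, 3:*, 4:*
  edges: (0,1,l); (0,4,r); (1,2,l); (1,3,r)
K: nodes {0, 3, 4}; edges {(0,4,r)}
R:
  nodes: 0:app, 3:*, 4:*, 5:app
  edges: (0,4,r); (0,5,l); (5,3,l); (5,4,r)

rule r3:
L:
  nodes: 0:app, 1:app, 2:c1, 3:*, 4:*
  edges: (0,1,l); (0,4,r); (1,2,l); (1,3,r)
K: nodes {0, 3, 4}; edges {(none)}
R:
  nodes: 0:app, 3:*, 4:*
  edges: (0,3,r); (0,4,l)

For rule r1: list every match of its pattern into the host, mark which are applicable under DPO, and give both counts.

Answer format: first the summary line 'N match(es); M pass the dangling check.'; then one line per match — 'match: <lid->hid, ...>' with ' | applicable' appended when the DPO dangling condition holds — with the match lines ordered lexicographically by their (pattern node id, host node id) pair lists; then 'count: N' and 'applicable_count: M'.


1 match(es); 1 pass the dangling check.
match: 0->10, 1->8, 2->7, 3->5, 4->9 | applicable
count: 1
applicable_count: 1


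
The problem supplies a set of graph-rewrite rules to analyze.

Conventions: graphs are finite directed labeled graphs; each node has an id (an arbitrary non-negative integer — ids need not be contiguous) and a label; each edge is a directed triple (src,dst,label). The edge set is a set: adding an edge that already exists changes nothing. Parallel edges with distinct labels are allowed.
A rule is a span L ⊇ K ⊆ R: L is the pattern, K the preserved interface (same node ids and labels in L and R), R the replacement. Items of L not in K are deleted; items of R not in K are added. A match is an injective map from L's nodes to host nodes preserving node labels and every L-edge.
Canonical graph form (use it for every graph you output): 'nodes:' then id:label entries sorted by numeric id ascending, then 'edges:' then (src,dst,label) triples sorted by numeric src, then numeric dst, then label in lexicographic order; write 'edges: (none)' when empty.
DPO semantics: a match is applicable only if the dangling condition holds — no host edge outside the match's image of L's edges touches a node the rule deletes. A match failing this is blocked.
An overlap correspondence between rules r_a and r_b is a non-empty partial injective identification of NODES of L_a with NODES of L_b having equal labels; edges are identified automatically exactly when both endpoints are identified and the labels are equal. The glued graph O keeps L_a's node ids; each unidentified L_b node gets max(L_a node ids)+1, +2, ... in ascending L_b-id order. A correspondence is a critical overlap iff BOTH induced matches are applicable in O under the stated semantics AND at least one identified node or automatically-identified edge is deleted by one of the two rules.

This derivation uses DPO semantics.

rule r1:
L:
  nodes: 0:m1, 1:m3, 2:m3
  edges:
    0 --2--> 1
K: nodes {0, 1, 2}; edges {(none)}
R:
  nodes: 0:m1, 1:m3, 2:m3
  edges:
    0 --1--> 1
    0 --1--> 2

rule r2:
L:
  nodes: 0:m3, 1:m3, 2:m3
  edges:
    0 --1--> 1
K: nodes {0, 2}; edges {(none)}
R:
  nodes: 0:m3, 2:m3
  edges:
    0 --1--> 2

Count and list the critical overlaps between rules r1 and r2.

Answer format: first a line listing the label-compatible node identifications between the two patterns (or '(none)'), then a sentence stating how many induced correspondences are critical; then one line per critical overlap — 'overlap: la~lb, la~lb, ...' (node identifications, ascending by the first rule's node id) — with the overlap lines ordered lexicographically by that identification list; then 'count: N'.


label-compatible node identifications between L(r1) and L(r2): 1~0, 1~1, 1~2, 2~0, 2~1, 2~2
3 of the induced correspondences are critical overlaps of r1 and r2.
overlap: 1~0, 2~1
overlap: 1~2, 2~1
overlap: 2~1
count: 3


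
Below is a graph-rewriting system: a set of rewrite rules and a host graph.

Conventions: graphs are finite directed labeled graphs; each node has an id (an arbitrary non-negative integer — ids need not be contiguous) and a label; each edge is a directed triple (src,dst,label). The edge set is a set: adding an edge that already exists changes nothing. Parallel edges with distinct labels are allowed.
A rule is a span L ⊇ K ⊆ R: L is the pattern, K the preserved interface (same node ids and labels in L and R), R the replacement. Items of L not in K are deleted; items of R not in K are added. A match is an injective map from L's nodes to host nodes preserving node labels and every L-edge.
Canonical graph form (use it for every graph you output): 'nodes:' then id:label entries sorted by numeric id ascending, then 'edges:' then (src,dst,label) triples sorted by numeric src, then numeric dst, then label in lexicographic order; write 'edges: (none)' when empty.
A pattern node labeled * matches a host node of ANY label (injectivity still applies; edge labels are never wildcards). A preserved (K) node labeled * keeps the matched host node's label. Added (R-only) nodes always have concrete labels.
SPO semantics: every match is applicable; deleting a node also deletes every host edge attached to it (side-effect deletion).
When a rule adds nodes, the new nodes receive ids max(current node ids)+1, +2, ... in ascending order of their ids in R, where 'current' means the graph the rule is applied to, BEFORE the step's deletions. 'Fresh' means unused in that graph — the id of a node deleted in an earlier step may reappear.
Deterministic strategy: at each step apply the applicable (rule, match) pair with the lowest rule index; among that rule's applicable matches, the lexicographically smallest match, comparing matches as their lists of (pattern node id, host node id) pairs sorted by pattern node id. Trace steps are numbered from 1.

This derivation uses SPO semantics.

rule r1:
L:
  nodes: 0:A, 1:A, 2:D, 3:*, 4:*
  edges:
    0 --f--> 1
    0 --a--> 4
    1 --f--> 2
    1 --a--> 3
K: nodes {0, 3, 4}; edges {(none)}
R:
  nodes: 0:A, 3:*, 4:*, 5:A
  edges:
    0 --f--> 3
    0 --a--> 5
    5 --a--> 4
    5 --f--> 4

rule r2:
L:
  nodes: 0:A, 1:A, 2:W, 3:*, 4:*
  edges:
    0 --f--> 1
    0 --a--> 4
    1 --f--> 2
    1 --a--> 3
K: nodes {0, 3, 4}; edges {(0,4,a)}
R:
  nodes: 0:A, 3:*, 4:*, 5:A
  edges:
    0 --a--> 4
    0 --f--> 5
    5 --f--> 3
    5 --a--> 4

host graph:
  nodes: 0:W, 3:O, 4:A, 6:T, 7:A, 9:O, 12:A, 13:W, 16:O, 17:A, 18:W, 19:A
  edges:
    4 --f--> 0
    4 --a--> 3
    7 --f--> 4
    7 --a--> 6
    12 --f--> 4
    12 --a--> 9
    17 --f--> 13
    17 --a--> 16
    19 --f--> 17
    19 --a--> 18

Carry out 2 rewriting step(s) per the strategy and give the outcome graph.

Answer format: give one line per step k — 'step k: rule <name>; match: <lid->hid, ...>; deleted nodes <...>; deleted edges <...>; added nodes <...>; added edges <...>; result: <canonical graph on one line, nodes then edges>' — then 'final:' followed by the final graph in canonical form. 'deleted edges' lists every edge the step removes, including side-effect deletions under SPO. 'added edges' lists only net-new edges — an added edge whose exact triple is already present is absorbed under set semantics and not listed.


step 1: rule r2; match: 0->7, 1->4, 2->0, 3->3, 4->6; deleted nodes 0, 4; deleted edges (4,0,f); (4,3,a); (7,4,f); (12,4,f); added nodes 20; added edges (7,20,f); (20,3,f); (20,6,a); result: nodes: 3:O, 6:T, 7:A, 9:O, 12:A, 13:W, 16:O, 17:A, 18:W, 19:A, 20:A edges: (7,6,a); (7,20,f); (12,9,a); (17,13,f); (17,16,a); (19,17,f); (19,18,a); (20,3,f); (20,6,a)
step 2: rule r2; match: 0->19, 1->17, 2->13, 3->16, 4->18; deleted nodes 13, 17; deleted edges (17,13,f); (17,16,a); (19,17,f); added nodes 21; added edges (19,21,f); (21,16,f); (21,18,a); result: nodes: 3:O, 6:T, 7:A, 9:O, 12:A, 16:O, 18:W, 19:A, 20:A, 21:A edges: (7,6,a); (7,20,f); (12,9,a); (19,18,a); (19,21,f); (20,3,f); (20,6,a); (21,16,f); (21,18,a)
final:
nodes: 3:O, 6:T, 7:A, 9:O, 12:A, 16:O, 18:W, 19:A, 20:A, 21:A
edges: (7,6,a); (7,20,f); (12,9,a); (19,18,a); (19,21,f); (20,3,f); (20,6,a); (21,16,f); (21,18,a)


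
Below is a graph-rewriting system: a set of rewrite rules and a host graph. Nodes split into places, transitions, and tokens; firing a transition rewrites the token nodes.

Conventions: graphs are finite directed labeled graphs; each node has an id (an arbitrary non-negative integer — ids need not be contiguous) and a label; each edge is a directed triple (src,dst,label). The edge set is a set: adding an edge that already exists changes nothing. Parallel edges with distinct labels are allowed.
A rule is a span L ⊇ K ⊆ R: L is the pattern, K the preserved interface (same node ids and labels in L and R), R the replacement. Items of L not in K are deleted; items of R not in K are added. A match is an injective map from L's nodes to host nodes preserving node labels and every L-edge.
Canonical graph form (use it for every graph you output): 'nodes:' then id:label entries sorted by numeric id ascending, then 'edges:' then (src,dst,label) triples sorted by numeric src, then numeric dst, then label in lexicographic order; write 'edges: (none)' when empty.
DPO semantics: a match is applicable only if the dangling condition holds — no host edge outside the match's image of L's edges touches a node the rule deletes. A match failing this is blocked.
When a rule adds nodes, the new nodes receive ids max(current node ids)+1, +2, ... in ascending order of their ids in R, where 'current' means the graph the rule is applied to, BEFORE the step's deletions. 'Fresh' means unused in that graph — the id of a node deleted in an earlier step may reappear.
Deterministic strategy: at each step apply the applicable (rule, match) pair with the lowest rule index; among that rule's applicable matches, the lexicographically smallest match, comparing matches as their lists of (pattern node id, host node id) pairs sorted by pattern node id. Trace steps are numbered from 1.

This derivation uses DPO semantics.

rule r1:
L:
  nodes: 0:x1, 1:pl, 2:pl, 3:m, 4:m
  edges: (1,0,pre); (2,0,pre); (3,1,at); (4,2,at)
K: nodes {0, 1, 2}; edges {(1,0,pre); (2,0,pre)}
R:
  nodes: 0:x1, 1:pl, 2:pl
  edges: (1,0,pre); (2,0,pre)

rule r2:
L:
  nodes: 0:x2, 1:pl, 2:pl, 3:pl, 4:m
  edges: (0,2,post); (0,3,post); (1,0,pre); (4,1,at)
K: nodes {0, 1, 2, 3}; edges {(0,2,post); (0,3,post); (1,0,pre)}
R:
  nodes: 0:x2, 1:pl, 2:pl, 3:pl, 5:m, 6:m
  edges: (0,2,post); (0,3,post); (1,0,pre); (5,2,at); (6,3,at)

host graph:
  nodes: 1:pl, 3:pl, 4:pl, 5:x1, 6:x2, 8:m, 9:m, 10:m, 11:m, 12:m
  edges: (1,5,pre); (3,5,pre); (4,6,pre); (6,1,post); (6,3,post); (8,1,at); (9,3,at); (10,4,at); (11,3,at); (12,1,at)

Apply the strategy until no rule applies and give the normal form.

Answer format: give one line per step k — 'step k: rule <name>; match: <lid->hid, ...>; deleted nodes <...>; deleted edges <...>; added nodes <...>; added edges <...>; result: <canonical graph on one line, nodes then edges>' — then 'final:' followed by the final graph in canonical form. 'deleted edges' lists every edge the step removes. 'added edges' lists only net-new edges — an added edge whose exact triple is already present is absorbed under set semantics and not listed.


step 1: rule r1; match: 0->5, 1->1, 2->3, 3->8, 4->9; deleted nodes 8, 9; deleted edges (8,1,at); (9,3,at); added nodes (none); added edges (none); result: nodes: 1:pl, 3:pl, 4:pl, 5:x1, 6:x2, 10:m, 11:m, 12:m edges: (1,5,pre); (3,5,pre); (4,6,pre); (6,1,post); (6,3,post); (10,4,at); (11,3,at); (12,1,at)
step 2: rule r1; match: 0->5, 1->1, 2->3, 3->12, 4->11; deleted nodes 11, 12; deleted edges (11,3,at); (12,1,at); added nodes (none); added edges (none); result: nodes: 1:pl, 3:pl, 4:pl, 5:x1, 6:x2, 10:m edges: (1,5,pre); (3,5,pre); (4,6,pre); (6,1,post); (6,3,post); (10,4,at)
step 3: rule r2; match: 0->6, 1->4, 2->1, 3->3, 4->10; deleted nodes 10; deleted edges (10,4,at); added nodes 11, 12; added edges (11,1,at); (12,3,at); result: nodes: 1:pl, 3:pl, 4:pl, 5:x1, 6:x2, 11:m, 12:m edges: (1,5,pre); (3,5,pre); (4,6,pre); (6,1,post); (6,3,post); (11,1,at); (12,3,at)
step 4: rule r1; match: 0->5, 1->1, 2->3, 3->11, 4->12; deleted nodes 11, 12; deleted edges (11,1,at); (12,3,at); added nodes (none); added edges (none); result: nodes: 1:pl, 3:pl, 4:pl, 5:x1, 6:x2 edges: (1,5,pre); (3,5,pre); (4,6,pre); (6,1,post); (6,3,post)
final:
nodes: 1:pl, 3:pl, 4:pl, 5:x1, 6:x2
edges: (1,5,pre); (3,5,pre); (4,6,pre); (6,1,post); (6,3,post)


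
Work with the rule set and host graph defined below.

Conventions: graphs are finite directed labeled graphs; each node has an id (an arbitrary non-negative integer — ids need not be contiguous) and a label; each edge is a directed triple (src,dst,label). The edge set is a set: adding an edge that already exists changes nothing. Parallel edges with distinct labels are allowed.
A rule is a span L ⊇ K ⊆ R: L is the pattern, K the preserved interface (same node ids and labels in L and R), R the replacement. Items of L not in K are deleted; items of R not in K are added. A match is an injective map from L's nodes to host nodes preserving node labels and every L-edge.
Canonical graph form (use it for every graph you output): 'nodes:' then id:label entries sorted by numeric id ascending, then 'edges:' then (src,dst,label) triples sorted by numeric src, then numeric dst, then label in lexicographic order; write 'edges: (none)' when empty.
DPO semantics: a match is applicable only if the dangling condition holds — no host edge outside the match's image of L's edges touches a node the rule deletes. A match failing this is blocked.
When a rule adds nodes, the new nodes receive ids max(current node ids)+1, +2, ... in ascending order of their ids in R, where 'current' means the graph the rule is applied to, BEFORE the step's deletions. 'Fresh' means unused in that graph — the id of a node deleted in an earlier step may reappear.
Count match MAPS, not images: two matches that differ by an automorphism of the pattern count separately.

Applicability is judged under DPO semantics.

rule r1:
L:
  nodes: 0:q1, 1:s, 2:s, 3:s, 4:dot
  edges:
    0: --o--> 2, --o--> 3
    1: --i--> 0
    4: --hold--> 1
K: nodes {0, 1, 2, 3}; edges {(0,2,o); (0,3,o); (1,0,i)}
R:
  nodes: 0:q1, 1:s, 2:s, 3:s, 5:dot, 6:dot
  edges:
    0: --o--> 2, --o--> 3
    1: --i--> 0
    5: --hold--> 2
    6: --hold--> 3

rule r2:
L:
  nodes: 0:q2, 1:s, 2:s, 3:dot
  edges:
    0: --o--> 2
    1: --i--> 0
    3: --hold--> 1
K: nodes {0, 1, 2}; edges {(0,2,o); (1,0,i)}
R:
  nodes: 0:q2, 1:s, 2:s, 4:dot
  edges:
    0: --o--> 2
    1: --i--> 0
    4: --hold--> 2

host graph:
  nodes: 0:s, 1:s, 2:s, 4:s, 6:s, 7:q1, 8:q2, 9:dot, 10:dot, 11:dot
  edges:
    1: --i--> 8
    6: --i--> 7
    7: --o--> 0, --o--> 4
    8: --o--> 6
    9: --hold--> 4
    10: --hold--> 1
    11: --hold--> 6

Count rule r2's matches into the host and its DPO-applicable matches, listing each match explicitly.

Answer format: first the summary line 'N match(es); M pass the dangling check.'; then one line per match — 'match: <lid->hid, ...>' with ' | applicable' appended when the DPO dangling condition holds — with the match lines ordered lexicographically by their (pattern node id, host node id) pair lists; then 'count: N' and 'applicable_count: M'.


1 match(es); 1 pass the dangling check.
match: 0->8, 1->1, 2->6, 3->10 | applicable
count: 1
applicable_count: 1


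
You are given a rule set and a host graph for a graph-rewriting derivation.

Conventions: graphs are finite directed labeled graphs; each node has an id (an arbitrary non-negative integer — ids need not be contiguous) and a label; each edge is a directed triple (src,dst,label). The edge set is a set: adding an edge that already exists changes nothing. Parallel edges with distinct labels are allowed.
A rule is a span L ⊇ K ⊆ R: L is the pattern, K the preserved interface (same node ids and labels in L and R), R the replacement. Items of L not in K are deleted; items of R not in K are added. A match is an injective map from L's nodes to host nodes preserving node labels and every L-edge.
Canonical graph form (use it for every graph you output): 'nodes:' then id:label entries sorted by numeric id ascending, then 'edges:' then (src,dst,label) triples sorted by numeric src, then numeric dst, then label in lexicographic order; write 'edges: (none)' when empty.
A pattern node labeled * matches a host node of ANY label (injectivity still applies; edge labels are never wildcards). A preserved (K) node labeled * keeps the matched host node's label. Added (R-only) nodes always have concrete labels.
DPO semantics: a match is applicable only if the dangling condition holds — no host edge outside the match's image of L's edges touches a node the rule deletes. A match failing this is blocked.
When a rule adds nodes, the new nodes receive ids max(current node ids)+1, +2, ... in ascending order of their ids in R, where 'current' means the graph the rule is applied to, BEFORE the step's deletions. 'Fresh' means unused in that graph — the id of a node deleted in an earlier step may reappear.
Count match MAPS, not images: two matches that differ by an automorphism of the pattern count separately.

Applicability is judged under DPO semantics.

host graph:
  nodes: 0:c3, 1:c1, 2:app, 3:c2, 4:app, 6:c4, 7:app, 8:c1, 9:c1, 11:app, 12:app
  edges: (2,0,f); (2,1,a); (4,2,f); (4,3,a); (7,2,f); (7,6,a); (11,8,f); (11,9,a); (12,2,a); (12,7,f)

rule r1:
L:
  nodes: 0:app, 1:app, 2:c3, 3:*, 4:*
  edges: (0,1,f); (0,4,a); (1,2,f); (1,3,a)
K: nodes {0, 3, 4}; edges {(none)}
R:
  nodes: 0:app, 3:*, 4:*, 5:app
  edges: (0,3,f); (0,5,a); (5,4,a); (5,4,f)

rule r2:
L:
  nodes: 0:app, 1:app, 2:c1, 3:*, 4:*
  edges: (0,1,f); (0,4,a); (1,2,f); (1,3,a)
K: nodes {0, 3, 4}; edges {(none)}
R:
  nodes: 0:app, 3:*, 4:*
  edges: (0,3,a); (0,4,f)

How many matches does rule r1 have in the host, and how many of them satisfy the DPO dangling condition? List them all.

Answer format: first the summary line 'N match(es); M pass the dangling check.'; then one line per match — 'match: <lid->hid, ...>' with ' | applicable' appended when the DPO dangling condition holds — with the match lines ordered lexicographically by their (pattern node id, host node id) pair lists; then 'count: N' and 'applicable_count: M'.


2 match(es); 0 pass the dangling check.
match: 0->4, 1->2, 2->0, 3->1, 4->3
match: 0->7, 1->2, 2->0, 3->1, 4->6
count: 2
applicable_count: 0
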